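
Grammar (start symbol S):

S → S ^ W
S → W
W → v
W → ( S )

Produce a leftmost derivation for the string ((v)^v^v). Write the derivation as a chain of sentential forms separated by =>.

S => W => (S) => (S^W) => (S^W^W) => (W^W^W) => ((S)^W^W) => ((W)^W^W) => ((v)^W^W) => ((v)^v^W) => ((v)^v^v)

S => W   [S → W]
W => (S)   [W → ( S )]
(S) => (S^W)   [S → S ^ W]
(S^W) => (S^W^W)   [S → S ^ W]
(S^W^W) => (W^W^W)   [S → W]
(W^W^W) => ((S)^W^W)   [W → ( S )]
((S)^W^W) => ((W)^W^W)   [S → W]
((W)^W^W) => ((v)^W^W)   [W → v]
((v)^W^W) => ((v)^v^W)   [W → v]
((v)^v^W) => ((v)^v^v)   [W → v]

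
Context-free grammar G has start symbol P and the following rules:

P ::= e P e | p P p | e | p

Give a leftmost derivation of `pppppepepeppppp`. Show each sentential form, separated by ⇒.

P ⇒ pPp   [P ::= p P p]
pPp ⇒ ppPpp   [P ::= p P p]
ppPpp ⇒ pppPppp   [P ::= p P p]
pppPppp ⇒ ppppPpppp   [P ::= p P p]
ppppPpppp ⇒ pppppPppppp   [P ::= p P p]
pppppPppppp ⇒ pppppePeppppp   [P ::= e P e]
pppppePeppppp ⇒ pppppepPpeppppp   [P ::= p P p]
pppppepPpeppppp ⇒ pppppepepeppppp   [P ::= e]

P ⇒ pPp ⇒ ppPpp ⇒ pppPppp ⇒ ppppPpppp ⇒ pppppPppppp ⇒ pppppePeppppp ⇒ pppppepPpeppppp ⇒ pppppepepeppppp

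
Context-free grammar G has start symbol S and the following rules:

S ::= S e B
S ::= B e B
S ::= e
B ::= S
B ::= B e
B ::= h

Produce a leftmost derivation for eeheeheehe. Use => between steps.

S => SeB => eeB => eeBe => eeSe => eeBeBe => eeBeeBe => eeSeeBe => eeBeBeeBe => eeBeeBeeBe => eeheeBeeBe => eeheeheeBe => eeheeheehe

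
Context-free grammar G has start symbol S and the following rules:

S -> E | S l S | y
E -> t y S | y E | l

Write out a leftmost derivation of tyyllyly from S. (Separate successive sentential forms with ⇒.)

S ⇒ SlS ⇒ ElS ⇒ tySlS ⇒ tySlSlS ⇒ tyElSlS ⇒ tyyElSlS ⇒ tyyllSlS ⇒ tyyllylS ⇒ tyyllyly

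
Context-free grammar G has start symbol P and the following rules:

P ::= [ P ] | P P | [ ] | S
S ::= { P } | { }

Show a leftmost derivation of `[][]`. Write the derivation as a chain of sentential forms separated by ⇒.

P ⇒ PP   [P ::= P P]
PP ⇒ []P   [P ::= [ ]]
[]P ⇒ [][]   [P ::= [ ]]

P ⇒ PP ⇒ []P ⇒ [][]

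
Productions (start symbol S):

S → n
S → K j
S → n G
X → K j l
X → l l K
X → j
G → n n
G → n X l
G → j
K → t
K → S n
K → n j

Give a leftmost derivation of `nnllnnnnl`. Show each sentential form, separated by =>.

S=>nG=>nnXl=>nnllKl=>nnllSnl=>nnllnGnl=>nnllnnnnl

S => nG   [S → n G]
nG => nnXl   [G → n X l]
nnXl => nnllKl   [X → l l K]
nnllKl => nnllSnl   [K → S n]
nnllSnl => nnllnGnl   [S → n G]
nnllnGnl => nnllnnnnl   [G → n n]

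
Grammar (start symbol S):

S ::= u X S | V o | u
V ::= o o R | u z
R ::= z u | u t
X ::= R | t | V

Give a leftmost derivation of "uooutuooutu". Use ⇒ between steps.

S⇒uXS⇒uVS⇒uooRS⇒uooutS⇒uooutuXS⇒uooutuVS⇒uooutuooRS⇒uooutuooutS⇒uooutuooutu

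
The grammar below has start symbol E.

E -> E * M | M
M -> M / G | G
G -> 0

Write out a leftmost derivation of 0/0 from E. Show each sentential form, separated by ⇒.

E ⇒ M ⇒ M/G ⇒ G/G ⇒ 0/G ⇒ 0/0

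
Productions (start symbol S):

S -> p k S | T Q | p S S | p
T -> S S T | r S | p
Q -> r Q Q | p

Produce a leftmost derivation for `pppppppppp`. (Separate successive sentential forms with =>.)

S => TQ   [S -> T Q]
TQ => SSTQ   [T -> S S T]
SSTQ => pSSSTQ   [S -> p S S]
pSSSTQ => ppSSTQ   [S -> p]
ppSSTQ => pppSSSTQ   [S -> p S S]
pppSSSTQ => ppppSSTQ   [S -> p]
ppppSSTQ => pppppSSSTQ   [S -> p S S]
pppppSSSTQ => ppppppSSTQ   [S -> p]
ppppppSSTQ => pppppppSTQ   [S -> p]
pppppppSTQ => ppppppppTQ   [S -> p]
ppppppppTQ => pppppppppQ   [T -> p]
pppppppppQ => pppppppppp   [Q -> p]

S => TQ => SSTQ => pSSSTQ => ppSSTQ => pppSSSTQ => ppppSSTQ => pppppSSSTQ => ppppppSSTQ => pppppppSTQ => ppppppppTQ => pppppppppQ => pppppppppp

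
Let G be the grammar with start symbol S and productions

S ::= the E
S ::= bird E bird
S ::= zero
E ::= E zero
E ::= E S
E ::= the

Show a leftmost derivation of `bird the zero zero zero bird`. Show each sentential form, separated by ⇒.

S ⇒ bird E bird ⇒ bird E zero bird ⇒ bird E zero zero bird ⇒ bird E zero zero zero bird ⇒ bird the zero zero zero bird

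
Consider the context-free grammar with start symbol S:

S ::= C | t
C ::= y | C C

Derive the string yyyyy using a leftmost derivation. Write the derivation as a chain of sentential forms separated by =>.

S => C => CC => yC => yCC => yCCC => yCCCC => yyCCC => yyyCC => yyyyC => yyyyy

S => C   [S ::= C]
C => CC   [C ::= C C]
CC => yC   [C ::= y]
yC => yCC   [C ::= C C]
yCC => yCCC   [C ::= C C]
yCCC => yCCCC   [C ::= C C]
yCCCC => yyCCC   [C ::= y]
yyCCC => yyyCC   [C ::= y]
yyyCC => yyyyC   [C ::= y]
yyyyC => yyyyy   [C ::= y]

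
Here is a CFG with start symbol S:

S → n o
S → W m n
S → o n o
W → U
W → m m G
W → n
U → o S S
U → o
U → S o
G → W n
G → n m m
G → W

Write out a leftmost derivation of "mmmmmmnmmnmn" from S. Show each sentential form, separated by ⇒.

S⇒Wmn⇒mmGmn⇒mmWnmn⇒mmmmGnmn⇒mmmmWnmn⇒mmmmmmGnmn⇒mmmmmmnmmnmn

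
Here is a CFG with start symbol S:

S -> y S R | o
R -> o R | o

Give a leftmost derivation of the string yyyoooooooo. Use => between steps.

S => ySR => yySRR => yyySRRR => yyyoRRR => yyyooRRR => yyyoooRRR => yyyooooRR => yyyoooooRR => yyyooooooR => yyyoooooooR => yyyoooooooo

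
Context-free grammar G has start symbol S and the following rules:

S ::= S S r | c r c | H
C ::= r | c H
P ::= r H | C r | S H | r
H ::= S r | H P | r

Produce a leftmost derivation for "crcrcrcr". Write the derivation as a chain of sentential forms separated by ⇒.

S ⇒ SSr ⇒ HSr ⇒ SrSr ⇒ crcrSr ⇒ crcrcrcr

S ⇒ SSr   [S ::= S S r]
SSr ⇒ HSr   [S ::= H]
HSr ⇒ SrSr   [H ::= S r]
SrSr ⇒ crcrSr   [S ::= c r c]
crcrSr ⇒ crcrcrcr   [S ::= c r c]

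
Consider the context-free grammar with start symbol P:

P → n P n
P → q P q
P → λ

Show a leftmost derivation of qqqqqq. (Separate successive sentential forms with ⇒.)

P ⇒ qPq   [P → q P q]
qPq ⇒ qqPqq   [P → q P q]
qqPqq ⇒ qqqPqqq   [P → q P q]
qqqPqqq ⇒ qqqqqq   [P → λ]

P⇒qPq⇒qqPqq⇒qqqPqqq⇒qqqqqq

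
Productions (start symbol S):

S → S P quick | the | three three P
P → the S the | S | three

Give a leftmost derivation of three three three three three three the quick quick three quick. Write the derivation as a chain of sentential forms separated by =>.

S => S P quick   [S → S P quick]
S P quick => S P quick P quick   [S → S P quick]
S P quick P quick => three three P P quick P quick   [S → three three P]
three three P P quick P quick => three three three P quick P quick   [P → three]
three three three P quick P quick => three three three S quick P quick   [P → S]
three three three S quick P quick => three three three S P quick quick P quick   [S → S P quick]
three three three S P quick quick P quick => three three three three three P P quick quick P quick   [S → three three P]
three three three three three P P quick quick P quick => three three three three three three P quick quick P quick   [P → three]
three three three three three three P quick quick P quick => three three three three three three S quick quick P quick   [P → S]
three three three three three three S quick quick P quick => three three three three three three the quick quick P quick   [S → the]
three three three three three three the quick quick P quick => three three three three three three the quick quick three quick   [P → three]

S => S P quick => S P quick P quick => three three P P quick P quick => three three three P quick P quick => three three three S quick P quick => three three three S P quick quick P quick => three three three three three P P quick quick P quick => three three three three three three P quick quick P quick => three three three three three three S quick quick P quick => three three three three three three the quick quick P quick => three three three three three three the quick quick three quick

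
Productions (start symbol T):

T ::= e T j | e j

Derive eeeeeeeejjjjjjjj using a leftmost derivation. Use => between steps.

T => eTj   [T ::= e T j]
eTj => eeTjj   [T ::= e T j]
eeTjj => eeeTjjj   [T ::= e T j]
eeeTjjj => eeeeTjjjj   [T ::= e T j]
eeeeTjjjj => eeeeeTjjjjj   [T ::= e T j]
eeeeeTjjjjj => eeeeeeTjjjjjj   [T ::= e T j]
eeeeeeTjjjjjj => eeeeeeeTjjjjjjj   [T ::= e T j]
eeeeeeeTjjjjjjj => eeeeeeeejjjjjjjj   [T ::= e j]

T => eTj => eeTjj => eeeTjjj => eeeeTjjjj => eeeeeTjjjjj => eeeeeeTjjjjjj => eeeeeeeTjjjjjjj => eeeeeeeejjjjjjjj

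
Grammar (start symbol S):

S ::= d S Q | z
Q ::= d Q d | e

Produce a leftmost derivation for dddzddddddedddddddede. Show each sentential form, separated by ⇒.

S ⇒ dSQ   [S ::= d S Q]
dSQ ⇒ ddSQQ   [S ::= d S Q]
ddSQQ ⇒ dddSQQQ   [S ::= d S Q]
dddSQQQ ⇒ dddzQQQ   [S ::= z]
dddzQQQ ⇒ dddzdQdQQ   [Q ::= d Q d]
dddzdQdQQ ⇒ dddzddQddQQ   [Q ::= d Q d]
dddzddQddQQ ⇒ dddzdddQdddQQ   [Q ::= d Q d]
dddzdddQdddQQ ⇒ dddzddddQddddQQ   [Q ::= d Q d]
dddzddddQddddQQ ⇒ dddzdddddQdddddQQ   [Q ::= d Q d]
dddzdddddQdddddQQ ⇒ dddzddddddQddddddQQ   [Q ::= d Q d]
dddzddddddQddddddQQ ⇒ dddzddddddeddddddQQ   [Q ::= e]
dddzddddddeddddddQQ ⇒ dddzddddddedddddddQdQ   [Q ::= d Q d]
dddzddddddedddddddQdQ ⇒ dddzddddddedddddddedQ   [Q ::= e]
dddzddddddedddddddedQ ⇒ dddzddddddedddddddede   [Q ::= e]

S ⇒ dSQ ⇒ ddSQQ ⇒ dddSQQQ ⇒ dddzQQQ ⇒ dddzdQdQQ ⇒ dddzddQddQQ ⇒ dddzdddQdddQQ ⇒ dddzddddQddddQQ ⇒ dddzdddddQdddddQQ ⇒ dddzddddddQddddddQQ ⇒ dddzddddddeddddddQQ ⇒ dddzddddddedddddddQdQ ⇒ dddzddddddedddddddedQ ⇒ dddzddddddedddddddede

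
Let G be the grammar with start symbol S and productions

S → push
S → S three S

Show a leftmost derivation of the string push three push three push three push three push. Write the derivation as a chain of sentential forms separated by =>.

S => S three S => push three S => push three S three S => push three S three S three S => push three S three S three S three S => push three push three S three S three S => push three push three push three S three S => push three push three push three push three S => push three push three push three push three push

S => S three S   [S → S three S]
S three S => push three S   [S → push]
push three S => push three S three S   [S → S three S]
push three S three S => push three S three S three S   [S → S three S]
push three S three S three S => push three S three S three S three S   [S → S three S]
push three S three S three S three S => push three push three S three S three S   [S → push]
push three push three S three S three S => push three push three push three S three S   [S → push]
push three push three push three S three S => push three push three push three push three S   [S → push]
push three push three push three push three S => push three push three push three push three push   [S → push]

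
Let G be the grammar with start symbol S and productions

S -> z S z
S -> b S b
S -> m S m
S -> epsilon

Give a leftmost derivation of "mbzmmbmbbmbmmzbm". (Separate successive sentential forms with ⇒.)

S ⇒ mSm   [S -> m S m]
mSm ⇒ mbSbm   [S -> b S b]
mbSbm ⇒ mbzSzbm   [S -> z S z]
mbzSzbm ⇒ mbzmSmzbm   [S -> m S m]
mbzmSmzbm ⇒ mbzmmSmmzbm   [S -> m S m]
mbzmmSmmzbm ⇒ mbzmmbSbmmzbm   [S -> b S b]
mbzmmbSbmmzbm ⇒ mbzmmbmSmbmmzbm   [S -> m S m]
mbzmmbmSmbmmzbm ⇒ mbzmmbmbSbmbmmzbm   [S -> b S b]
mbzmmbmbSbmbmmzbm ⇒ mbzmmbmbbmbmmzbm   [S -> epsilon]

S⇒mSm⇒mbSbm⇒mbzSzbm⇒mbzmSmzbm⇒mbzmmSmmzbm⇒mbzmmbSbmmzbm⇒mbzmmbmSmbmmzbm⇒mbzmmbmbSbmbmmzbm⇒mbzmmbmbbmbmmzbm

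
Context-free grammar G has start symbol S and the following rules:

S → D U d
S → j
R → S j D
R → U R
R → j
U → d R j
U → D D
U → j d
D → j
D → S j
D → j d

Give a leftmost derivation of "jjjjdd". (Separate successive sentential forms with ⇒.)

S ⇒ DUd   [S → D U d]
DUd ⇒ jUd   [D → j]
jUd ⇒ jDDd   [U → D D]
jDDd ⇒ jSjDd   [D → S j]
jSjDd ⇒ jjjDd   [S → j]
jjjDd ⇒ jjjjdd   [D → j d]

S⇒DUd⇒jUd⇒jDDd⇒jSjDd⇒jjjDd⇒jjjjdd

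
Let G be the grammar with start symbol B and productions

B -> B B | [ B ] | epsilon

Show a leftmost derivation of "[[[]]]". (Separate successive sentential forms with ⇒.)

B ⇒ [B] ⇒ [BB] ⇒ [[B]B] ⇒ [[BB]B] ⇒ [[BBB]B] ⇒ [[[B]BB]B] ⇒ [[[]BB]B] ⇒ [[[]B]B] ⇒ [[[]]B] ⇒ [[[]]]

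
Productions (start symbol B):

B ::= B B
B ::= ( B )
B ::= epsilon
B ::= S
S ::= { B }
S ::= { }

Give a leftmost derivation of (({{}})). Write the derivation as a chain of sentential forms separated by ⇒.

B ⇒ (B) ⇒ ((B)) ⇒ ((BB)) ⇒ ((BBB)) ⇒ ((SBB)) ⇒ (({B}BB)) ⇒ (({S}BB)) ⇒ (({{}}BB)) ⇒ (({{}}B)) ⇒ (({{}}))

B ⇒ (B)   [B ::= ( B )]
(B) ⇒ ((B))   [B ::= ( B )]
((B)) ⇒ ((BB))   [B ::= B B]
((BB)) ⇒ ((BBB))   [B ::= B B]
((BBB)) ⇒ ((SBB))   [B ::= S]
((SBB)) ⇒ (({B}BB))   [S ::= { B }]
(({B}BB)) ⇒ (({S}BB))   [B ::= S]
(({S}BB)) ⇒ (({{}}BB))   [S ::= { }]
(({{}}BB)) ⇒ (({{}}B))   [B ::= epsilon]
(({{}}B)) ⇒ (({{}}))   [B ::= epsilon]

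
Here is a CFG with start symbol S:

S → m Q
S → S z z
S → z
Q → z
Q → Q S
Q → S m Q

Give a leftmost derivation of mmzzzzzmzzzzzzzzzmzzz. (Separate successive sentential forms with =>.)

S => Szz   [S → S z z]
Szz => mQzz   [S → m Q]
mQzz => mSmQzz   [Q → S m Q]
mSmQzz => mSzzmQzz   [S → S z z]
mSzzmQzz => mSzzzzmQzz   [S → S z z]
mSzzzzmQzz => mSzzzzzzmQzz   [S → S z z]
mSzzzzzzmQzz => mSzzzzzzzzmQzz   [S → S z z]
mSzzzzzzzzmQzz => mmQzzzzzzzzmQzz   [S → m Q]
mmQzzzzzzzzmQzz => mmSmQzzzzzzzzmQzz   [Q → S m Q]
mmSmQzzzzzzzzmQzz => mmSzzmQzzzzzzzzmQzz   [S → S z z]
mmSzzmQzzzzzzzzmQzz => mmSzzzzmQzzzzzzzzmQzz   [S → S z z]
mmSzzzzmQzzzzzzzzmQzz => mmzzzzzmQzzzzzzzzmQzz   [S → z]
mmzzzzzmQzzzzzzzzmQzz => mmzzzzzmzzzzzzzzzmQzz   [Q → z]
mmzzzzzmzzzzzzzzzmQzz => mmzzzzzmzzzzzzzzzmzzz   [Q → z]

S => Szz => mQzz => mSmQzz => mSzzmQzz => mSzzzzmQzz => mSzzzzzzmQzz => mSzzzzzzzzmQzz => mmQzzzzzzzzmQzz => mmSmQzzzzzzzzmQzz => mmSzzmQzzzzzzzzmQzz => mmSzzzzmQzzzzzzzzmQzz => mmzzzzzmQzzzzzzzzmQzz => mmzzzzzmzzzzzzzzzmQzz => mmzzzzzmzzzzzzzzzmzzz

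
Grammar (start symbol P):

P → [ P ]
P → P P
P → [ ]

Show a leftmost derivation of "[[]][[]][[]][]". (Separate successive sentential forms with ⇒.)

P ⇒ PP   [P → P P]
PP ⇒ [P]P   [P → [ P ]]
[P]P ⇒ [[]]P   [P → [ ]]
[[]]P ⇒ [[]]PP   [P → P P]
[[]]PP ⇒ [[]]PPP   [P → P P]
[[]]PPP ⇒ [[]][P]PP   [P → [ P ]]
[[]][P]PP ⇒ [[]][[]]PP   [P → [ ]]
[[]][[]]PP ⇒ [[]][[]][P]P   [P → [ P ]]
[[]][[]][P]P ⇒ [[]][[]][[]]P   [P → [ ]]
[[]][[]][[]]P ⇒ [[]][[]][[]][]   [P → [ ]]

P⇒PP⇒[P]P⇒[[]]P⇒[[]]PP⇒[[]]PPP⇒[[]][P]PP⇒[[]][[]]PP⇒[[]][[]][P]P⇒[[]][[]][[]]P⇒[[]][[]][[]][]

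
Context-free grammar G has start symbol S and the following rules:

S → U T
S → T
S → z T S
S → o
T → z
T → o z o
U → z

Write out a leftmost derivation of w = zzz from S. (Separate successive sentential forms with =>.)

S=>zTS=>zzS=>zzT=>zzz

S => zTS   [S → z T S]
zTS => zzS   [T → z]
zzS => zzT   [S → T]
zzT => zzz   [T → z]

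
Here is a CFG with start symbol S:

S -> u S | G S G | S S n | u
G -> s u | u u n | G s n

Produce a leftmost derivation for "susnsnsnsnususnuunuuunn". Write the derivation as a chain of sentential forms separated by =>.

S => SSn => GSGSn => GsnSGSn => GsnsnSGSn => GsnsnsnSGSn => GsnsnsnsnSGSn => susnsnsnsnSGSn => susnsnsnsnuGSn => susnsnsnsnuGsnSn => susnsnsnsnususnSn => susnsnsnsnususnGSGn => susnsnsnsnususnuunSGn => susnsnsnsnususnuunuGn => susnsnsnsnususnuunuuunn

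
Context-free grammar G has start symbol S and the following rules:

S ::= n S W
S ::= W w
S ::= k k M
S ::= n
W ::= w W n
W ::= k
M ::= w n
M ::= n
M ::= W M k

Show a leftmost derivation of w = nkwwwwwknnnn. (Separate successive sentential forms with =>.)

S => nSW   [S ::= n S W]
nSW => nWwW   [S ::= W w]
nWwW => nkwW   [W ::= k]
nkwW => nkwwWn   [W ::= w W n]
nkwwWn => nkwwwWnn   [W ::= w W n]
nkwwwWnn => nkwwwwWnnn   [W ::= w W n]
nkwwwwWnnn => nkwwwwwWnnnn   [W ::= w W n]
nkwwwwwWnnnn => nkwwwwwknnnn   [W ::= k]

S => nSW => nWwW => nkwW => nkwwWn => nkwwwWnn => nkwwwwWnnn => nkwwwwwWnnnn => nkwwwwwknnnn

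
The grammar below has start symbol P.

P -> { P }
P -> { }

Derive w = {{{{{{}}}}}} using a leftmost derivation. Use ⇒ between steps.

P⇒{P}⇒{{P}}⇒{{{P}}}⇒{{{{P}}}}⇒{{{{{P}}}}}⇒{{{{{{}}}}}}

P ⇒ {P}   [P -> { P }]
{P} ⇒ {{P}}   [P -> { P }]
{{P}} ⇒ {{{P}}}   [P -> { P }]
{{{P}}} ⇒ {{{{P}}}}   [P -> { P }]
{{{{P}}}} ⇒ {{{{{P}}}}}   [P -> { P }]
{{{{{P}}}}} ⇒ {{{{{{}}}}}}   [P -> { }]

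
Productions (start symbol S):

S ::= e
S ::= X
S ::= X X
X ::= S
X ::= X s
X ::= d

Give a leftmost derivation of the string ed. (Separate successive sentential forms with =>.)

S => XX   [S ::= X X]
XX => SX   [X ::= S]
SX => eX   [S ::= e]
eX => ed   [X ::= d]

S => XX => SX => eX => ed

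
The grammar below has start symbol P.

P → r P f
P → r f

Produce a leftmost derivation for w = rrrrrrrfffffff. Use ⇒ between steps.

P ⇒ rPf ⇒ rrPff ⇒ rrrPfff ⇒ rrrrPffff ⇒ rrrrrPfffff ⇒ rrrrrrPffffff ⇒ rrrrrrrfffffff

P ⇒ rPf   [P → r P f]
rPf ⇒ rrPff   [P → r P f]
rrPff ⇒ rrrPfff   [P → r P f]
rrrPfff ⇒ rrrrPffff   [P → r P f]
rrrrPffff ⇒ rrrrrPfffff   [P → r P f]
rrrrrPfffff ⇒ rrrrrrPffffff   [P → r P f]
rrrrrrPffffff ⇒ rrrrrrrfffffff   [P → r f]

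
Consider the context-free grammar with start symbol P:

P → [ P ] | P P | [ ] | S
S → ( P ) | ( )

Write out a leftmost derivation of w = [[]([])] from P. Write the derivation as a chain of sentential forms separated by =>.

P => [P] => [PP] => [[]P] => [[]S] => [[](P)] => [[]([])]

P => [P]   [P → [ P ]]
[P] => [PP]   [P → P P]
[PP] => [[]P]   [P → [ ]]
[[]P] => [[]S]   [P → S]
[[]S] => [[](P)]   [S → ( P )]
[[](P)] => [[]([])]   [P → [ ]]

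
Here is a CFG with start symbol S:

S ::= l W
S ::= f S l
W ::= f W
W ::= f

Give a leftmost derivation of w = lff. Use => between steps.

S=>lW=>lfW=>lff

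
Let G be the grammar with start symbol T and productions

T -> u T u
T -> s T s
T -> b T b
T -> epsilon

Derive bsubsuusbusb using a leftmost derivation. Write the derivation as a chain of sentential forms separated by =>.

T=>bTb=>bsTsb=>bsuTusb=>bsubTbusb=>bsubsTsbusb=>bsubsuTusbusb=>bsubsuusbusb

T => bTb   [T -> b T b]
bTb => bsTsb   [T -> s T s]
bsTsb => bsuTusb   [T -> u T u]
bsuTusb => bsubTbusb   [T -> b T b]
bsubTbusb => bsubsTsbusb   [T -> s T s]
bsubsTsbusb => bsubsuTusbusb   [T -> u T u]
bsubsuTusbusb => bsubsuusbusb   [T -> epsilon]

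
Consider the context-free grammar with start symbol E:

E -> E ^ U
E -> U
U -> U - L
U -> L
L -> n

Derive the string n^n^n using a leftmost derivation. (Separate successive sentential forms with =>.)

E => E^U   [E -> E ^ U]
E^U => E^U^U   [E -> E ^ U]
E^U^U => U^U^U   [E -> U]
U^U^U => L^U^U   [U -> L]
L^U^U => n^U^U   [L -> n]
n^U^U => n^L^U   [U -> L]
n^L^U => n^n^U   [L -> n]
n^n^U => n^n^L   [U -> L]
n^n^L => n^n^n   [L -> n]

E => E^U => E^U^U => U^U^U => L^U^U => n^U^U => n^L^U => n^n^U => n^n^L => n^n^n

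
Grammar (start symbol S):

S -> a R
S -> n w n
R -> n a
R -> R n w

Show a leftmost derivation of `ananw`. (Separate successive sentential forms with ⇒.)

S⇒aR⇒aRnw⇒ananw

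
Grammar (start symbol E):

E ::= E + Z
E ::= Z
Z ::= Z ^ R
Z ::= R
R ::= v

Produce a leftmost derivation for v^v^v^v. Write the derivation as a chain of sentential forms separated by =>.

E => Z   [E ::= Z]
Z => Z^R   [Z ::= Z ^ R]
Z^R => Z^R^R   [Z ::= Z ^ R]
Z^R^R => Z^R^R^R   [Z ::= Z ^ R]
Z^R^R^R => R^R^R^R   [Z ::= R]
R^R^R^R => v^R^R^R   [R ::= v]
v^R^R^R => v^v^R^R   [R ::= v]
v^v^R^R => v^v^v^R   [R ::= v]
v^v^v^R => v^v^v^v   [R ::= v]

E => Z => Z^R => Z^R^R => Z^R^R^R => R^R^R^R => v^R^R^R => v^v^R^R => v^v^v^R => v^v^v^v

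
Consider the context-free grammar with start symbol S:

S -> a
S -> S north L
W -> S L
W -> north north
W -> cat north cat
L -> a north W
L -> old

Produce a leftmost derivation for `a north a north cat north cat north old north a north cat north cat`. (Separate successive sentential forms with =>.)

S => S north L   [S -> S north L]
S north L => S north L north L   [S -> S north L]
S north L north L => S north L north L north L   [S -> S north L]
S north L north L north L => a north L north L north L   [S -> a]
a north L north L north L => a north a north W north L north L   [L -> a north W]
a north a north W north L north L => a north a north cat north cat north L north L   [W -> cat north cat]
a north a north cat north cat north L north L => a north a north cat north cat north old north L   [L -> old]
a north a north cat north cat north old north L => a north a north cat north cat north old north a north W   [L -> a north W]
a north a north cat north cat north old north a north W => a north a north cat north cat north old north a north cat north cat   [W -> cat north cat]

S => S north L => S north L north L => S north L north L north L => a north L north L north L => a north a north W north L north L => a north a north cat north cat north L north L => a north a north cat north cat north old north L => a north a north cat north cat north old north a north W => a north a north cat north cat north old north a north cat north cat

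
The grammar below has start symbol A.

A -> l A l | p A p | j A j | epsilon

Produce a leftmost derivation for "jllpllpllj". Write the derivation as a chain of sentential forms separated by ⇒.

A⇒jAj⇒jlAlj⇒jllAllj⇒jllpApllj⇒jllplAlpllj⇒jllpllpllj

A ⇒ jAj   [A -> j A j]
jAj ⇒ jlAlj   [A -> l A l]
jlAlj ⇒ jllAllj   [A -> l A l]
jllAllj ⇒ jllpApllj   [A -> p A p]
jllpApllj ⇒ jllplAlpllj   [A -> l A l]
jllplAlpllj ⇒ jllpllpllj   [A -> epsilon]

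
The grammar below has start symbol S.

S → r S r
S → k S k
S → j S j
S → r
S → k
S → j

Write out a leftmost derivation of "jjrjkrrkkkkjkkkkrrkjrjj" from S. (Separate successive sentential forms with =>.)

S => jSj => jjSjj => jjrSrjj => jjrjSjrjj => jjrjkSkjrjj => jjrjkrSrkjrjj => jjrjkrrSrrkjrjj => jjrjkrrkSkrrkjrjj => jjrjkrrkkSkkrrkjrjj => jjrjkrrkkkSkkkrrkjrjj => jjrjkrrkkkkSkkkkrrkjrjj => jjrjkrrkkkkjkkkkrrkjrjj

S => jSj   [S → j S j]
jSj => jjSjj   [S → j S j]
jjSjj => jjrSrjj   [S → r S r]
jjrSrjj => jjrjSjrjj   [S → j S j]
jjrjSjrjj => jjrjkSkjrjj   [S → k S k]
jjrjkSkjrjj => jjrjkrSrkjrjj   [S → r S r]
jjrjkrSrkjrjj => jjrjkrrSrrkjrjj   [S → r S r]
jjrjkrrSrrkjrjj => jjrjkrrkSkrrkjrjj   [S → k S k]
jjrjkrrkSkrrkjrjj => jjrjkrrkkSkkrrkjrjj   [S → k S k]
jjrjkrrkkSkkrrkjrjj => jjrjkrrkkkSkkkrrkjrjj   [S → k S k]
jjrjkrrkkkSkkkrrkjrjj => jjrjkrrkkkkSkkkkrrkjrjj   [S → k S k]
jjrjkrrkkkkSkkkkrrkjrjj => jjrjkrrkkkkjkkkkrrkjrjj   [S → j]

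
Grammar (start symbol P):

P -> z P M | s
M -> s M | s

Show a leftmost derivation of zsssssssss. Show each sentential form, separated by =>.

P => zPM => zsM => zssM => zsssM => zssssM => zsssssM => zssssssM => zsssssssM => zssssssssM => zsssssssss

P => zPM   [P -> z P M]
zPM => zsM   [P -> s]
zsM => zssM   [M -> s M]
zssM => zsssM   [M -> s M]
zsssM => zssssM   [M -> s M]
zssssM => zsssssM   [M -> s M]
zsssssM => zssssssM   [M -> s M]
zssssssM => zsssssssM   [M -> s M]
zsssssssM => zssssssssM   [M -> s M]
zssssssssM => zsssssssss   [M -> s]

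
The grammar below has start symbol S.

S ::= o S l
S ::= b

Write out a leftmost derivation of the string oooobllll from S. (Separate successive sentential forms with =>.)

S => oSl => ooSll => oooSlll => ooooSllll => oooobllll

S => oSl   [S ::= o S l]
oSl => ooSll   [S ::= o S l]
ooSll => oooSlll   [S ::= o S l]
oooSlll => ooooSllll   [S ::= o S l]
ooooSllll => oooobllll   [S ::= b]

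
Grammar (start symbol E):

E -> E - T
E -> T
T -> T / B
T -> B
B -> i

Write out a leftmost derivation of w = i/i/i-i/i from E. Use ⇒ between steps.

E ⇒ E-T   [E -> E - T]
E-T ⇒ T-T   [E -> T]
T-T ⇒ T/B-T   [T -> T / B]
T/B-T ⇒ T/B/B-T   [T -> T / B]
T/B/B-T ⇒ B/B/B-T   [T -> B]
B/B/B-T ⇒ i/B/B-T   [B -> i]
i/B/B-T ⇒ i/i/B-T   [B -> i]
i/i/B-T ⇒ i/i/i-T   [B -> i]
i/i/i-T ⇒ i/i/i-T/B   [T -> T / B]
i/i/i-T/B ⇒ i/i/i-B/B   [T -> B]
i/i/i-B/B ⇒ i/i/i-i/B   [B -> i]
i/i/i-i/B ⇒ i/i/i-i/i   [B -> i]

E ⇒ E-T ⇒ T-T ⇒ T/B-T ⇒ T/B/B-T ⇒ B/B/B-T ⇒ i/B/B-T ⇒ i/i/B-T ⇒ i/i/i-T ⇒ i/i/i-T/B ⇒ i/i/i-B/B ⇒ i/i/i-i/B ⇒ i/i/i-i/i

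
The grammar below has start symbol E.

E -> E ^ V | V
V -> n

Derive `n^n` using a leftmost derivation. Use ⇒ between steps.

E ⇒ E^V ⇒ V^V ⇒ n^V ⇒ n^n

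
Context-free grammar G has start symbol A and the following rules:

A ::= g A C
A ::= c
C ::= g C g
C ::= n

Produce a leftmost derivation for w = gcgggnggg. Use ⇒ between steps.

A⇒gAC⇒gcC⇒gcgCg⇒gcggCgg⇒gcgggCggg⇒gcgggnggg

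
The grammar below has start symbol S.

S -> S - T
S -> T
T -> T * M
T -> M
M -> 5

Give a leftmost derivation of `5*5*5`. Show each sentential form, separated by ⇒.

S ⇒ T   [S -> T]
T ⇒ T*M   [T -> T * M]
T*M ⇒ T*M*M   [T -> T * M]
T*M*M ⇒ M*M*M   [T -> M]
M*M*M ⇒ 5*M*M   [M -> 5]
5*M*M ⇒ 5*5*M   [M -> 5]
5*5*M ⇒ 5*5*5   [M -> 5]

S ⇒ T ⇒ T*M ⇒ T*M*M ⇒ M*M*M ⇒ 5*M*M ⇒ 5*5*M ⇒ 5*5*5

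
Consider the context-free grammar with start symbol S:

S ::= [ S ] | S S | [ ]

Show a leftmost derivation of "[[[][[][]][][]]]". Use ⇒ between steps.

S⇒[S]⇒[[S]]⇒[[SS]]⇒[[SSS]]⇒[[[]SS]]⇒[[[]SSS]]⇒[[[][S]SS]]⇒[[[][SS]SS]]⇒[[[][[]S]SS]]⇒[[[][[][]]SS]]⇒[[[][[][]][]S]]⇒[[[][[][]][][]]]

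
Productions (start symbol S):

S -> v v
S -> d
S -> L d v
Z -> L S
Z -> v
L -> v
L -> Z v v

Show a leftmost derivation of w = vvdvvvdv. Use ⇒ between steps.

S⇒Ldv⇒Zvvdv⇒LSvvdv⇒vSvvdv⇒vLdvvvdv⇒vvdvvvdv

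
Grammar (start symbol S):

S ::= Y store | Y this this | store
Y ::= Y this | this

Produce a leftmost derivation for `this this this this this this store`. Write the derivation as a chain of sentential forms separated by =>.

S => Y store => Y this store => Y this this store => Y this this this store => Y this this this this store => Y this this this this this store => this this this this this this store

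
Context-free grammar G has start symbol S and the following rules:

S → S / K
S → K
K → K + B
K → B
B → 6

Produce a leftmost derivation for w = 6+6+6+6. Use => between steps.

S => K => K+B => K+B+B => K+B+B+B => B+B+B+B => 6+B+B+B => 6+6+B+B => 6+6+6+B => 6+6+6+6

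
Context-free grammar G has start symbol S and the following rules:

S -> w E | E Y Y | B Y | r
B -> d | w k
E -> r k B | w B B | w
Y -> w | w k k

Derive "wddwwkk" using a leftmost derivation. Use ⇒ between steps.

S ⇒ EYY   [S -> E Y Y]
EYY ⇒ wBBYY   [E -> w B B]
wBBYY ⇒ wdBYY   [B -> d]
wdBYY ⇒ wddYY   [B -> d]
wddYY ⇒ wddwY   [Y -> w]
wddwY ⇒ wddwwkk   [Y -> w k k]

S ⇒ EYY ⇒ wBBYY ⇒ wdBYY ⇒ wddYY ⇒ wddwY ⇒ wddwwkk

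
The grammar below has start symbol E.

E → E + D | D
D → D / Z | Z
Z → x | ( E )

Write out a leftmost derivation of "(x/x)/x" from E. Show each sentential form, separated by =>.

E => D => D/Z => Z/Z => (E)/Z => (D)/Z => (D/Z)/Z => (Z/Z)/Z => (x/Z)/Z => (x/x)/Z => (x/x)/x

E => D   [E → D]
D => D/Z   [D → D / Z]
D/Z => Z/Z   [D → Z]
Z/Z => (E)/Z   [Z → ( E )]
(E)/Z => (D)/Z   [E → D]
(D)/Z => (D/Z)/Z   [D → D / Z]
(D/Z)/Z => (Z/Z)/Z   [D → Z]
(Z/Z)/Z => (x/Z)/Z   [Z → x]
(x/Z)/Z => (x/x)/Z   [Z → x]
(x/x)/Z => (x/x)/x   [Z → x]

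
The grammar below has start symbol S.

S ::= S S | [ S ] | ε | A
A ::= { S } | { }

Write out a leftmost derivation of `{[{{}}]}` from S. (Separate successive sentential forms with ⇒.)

S ⇒ A   [S ::= A]
A ⇒ {S}   [A ::= { S }]
{S} ⇒ {[S]}   [S ::= [ S ]]
{[S]} ⇒ {[A]}   [S ::= A]
{[A]} ⇒ {[{S}]}   [A ::= { S }]
{[{S}]} ⇒ {[{SS}]}   [S ::= S S]
{[{SS}]} ⇒ {[{AS}]}   [S ::= A]
{[{AS}]} ⇒ {[{{}S}]}   [A ::= { }]
{[{{}S}]} ⇒ {[{{}}]}   [S ::= ε]

S ⇒ A ⇒ {S} ⇒ {[S]} ⇒ {[A]} ⇒ {[{S}]} ⇒ {[{SS}]} ⇒ {[{AS}]} ⇒ {[{{}S}]} ⇒ {[{{}}]}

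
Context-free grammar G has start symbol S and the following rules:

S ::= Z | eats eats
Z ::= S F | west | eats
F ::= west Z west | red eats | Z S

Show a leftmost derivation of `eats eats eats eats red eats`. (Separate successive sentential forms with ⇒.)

S ⇒ Z ⇒ S F ⇒ Z F ⇒ S F F ⇒ eats eats F F ⇒ eats eats Z S F ⇒ eats eats eats S F ⇒ eats eats eats Z F ⇒ eats eats eats eats F ⇒ eats eats eats eats red eats

S ⇒ Z   [S ::= Z]
Z ⇒ S F   [Z ::= S F]
S F ⇒ Z F   [S ::= Z]
Z F ⇒ S F F   [Z ::= S F]
S F F ⇒ eats eats F F   [S ::= eats eats]
eats eats F F ⇒ eats eats Z S F   [F ::= Z S]
eats eats Z S F ⇒ eats eats eats S F   [Z ::= eats]
eats eats eats S F ⇒ eats eats eats Z F   [S ::= Z]
eats eats eats Z F ⇒ eats eats eats eats F   [Z ::= eats]
eats eats eats eats F ⇒ eats eats eats eats red eats   [F ::= red eats]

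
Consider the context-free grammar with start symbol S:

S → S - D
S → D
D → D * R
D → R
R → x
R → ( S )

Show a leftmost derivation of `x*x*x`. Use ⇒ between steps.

S ⇒ D ⇒ D*R ⇒ D*R*R ⇒ R*R*R ⇒ x*R*R ⇒ x*x*R ⇒ x*x*x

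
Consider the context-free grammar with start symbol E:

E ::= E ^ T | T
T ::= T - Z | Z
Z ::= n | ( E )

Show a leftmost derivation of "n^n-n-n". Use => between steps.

E => E^T => T^T => Z^T => n^T => n^T-Z => n^T-Z-Z => n^Z-Z-Z => n^n-Z-Z => n^n-n-Z => n^n-n-n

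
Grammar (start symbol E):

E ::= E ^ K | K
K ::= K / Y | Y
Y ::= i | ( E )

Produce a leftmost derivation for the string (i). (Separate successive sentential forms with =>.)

E => K => Y => (E) => (K) => (Y) => (i)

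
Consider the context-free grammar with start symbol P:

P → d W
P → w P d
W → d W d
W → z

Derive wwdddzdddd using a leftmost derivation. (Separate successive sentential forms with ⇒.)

P ⇒ wPd ⇒ wwPdd ⇒ wwdWdd ⇒ wwddWddd ⇒ wwdddWdddd ⇒ wwdddzdddd

P ⇒ wPd   [P → w P d]
wPd ⇒ wwPdd   [P → w P d]
wwPdd ⇒ wwdWdd   [P → d W]
wwdWdd ⇒ wwddWddd   [W → d W d]
wwddWddd ⇒ wwdddWdddd   [W → d W d]
wwdddWdddd ⇒ wwdddzdddd   [W → z]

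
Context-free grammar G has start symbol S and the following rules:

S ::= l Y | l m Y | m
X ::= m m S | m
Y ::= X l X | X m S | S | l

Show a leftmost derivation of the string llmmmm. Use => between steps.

S => lY => lS => llmY => llmXmS => llmmmS => llmmmm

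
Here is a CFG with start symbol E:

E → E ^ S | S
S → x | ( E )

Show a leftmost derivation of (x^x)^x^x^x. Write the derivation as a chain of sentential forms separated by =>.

E => E^S   [E → E ^ S]
E^S => E^S^S   [E → E ^ S]
E^S^S => E^S^S^S   [E → E ^ S]
E^S^S^S => S^S^S^S   [E → S]
S^S^S^S => (E)^S^S^S   [S → ( E )]
(E)^S^S^S => (E^S)^S^S^S   [E → E ^ S]
(E^S)^S^S^S => (S^S)^S^S^S   [E → S]
(S^S)^S^S^S => (x^S)^S^S^S   [S → x]
(x^S)^S^S^S => (x^x)^S^S^S   [S → x]
(x^x)^S^S^S => (x^x)^x^S^S   [S → x]
(x^x)^x^S^S => (x^x)^x^x^S   [S → x]
(x^x)^x^x^S => (x^x)^x^x^x   [S → x]

E => E^S => E^S^S => E^S^S^S => S^S^S^S => (E)^S^S^S => (E^S)^S^S^S => (S^S)^S^S^S => (x^S)^S^S^S => (x^x)^S^S^S => (x^x)^x^S^S => (x^x)^x^x^S => (x^x)^x^x^x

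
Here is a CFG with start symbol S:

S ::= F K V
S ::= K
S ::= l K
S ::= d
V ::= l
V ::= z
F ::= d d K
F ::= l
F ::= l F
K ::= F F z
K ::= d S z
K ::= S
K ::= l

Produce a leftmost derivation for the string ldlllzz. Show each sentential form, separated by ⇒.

S ⇒ lK ⇒ ldSz ⇒ ldFKVz ⇒ ldlFKVz ⇒ ldllKVz ⇒ ldlllVz ⇒ ldlllzz

S ⇒ lK   [S ::= l K]
lK ⇒ ldSz   [K ::= d S z]
ldSz ⇒ ldFKVz   [S ::= F K V]
ldFKVz ⇒ ldlFKVz   [F ::= l F]
ldlFKVz ⇒ ldllKVz   [F ::= l]
ldllKVz ⇒ ldlllVz   [K ::= l]
ldlllVz ⇒ ldlllzz   [V ::= z]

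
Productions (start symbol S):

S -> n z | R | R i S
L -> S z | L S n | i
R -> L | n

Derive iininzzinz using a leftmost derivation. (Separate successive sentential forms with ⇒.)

S ⇒ RiS ⇒ LiS ⇒ iiS ⇒ iiRiS ⇒ iiLiS ⇒ iiSziS ⇒ iiRiSziS ⇒ iiniSziS ⇒ iininzziS ⇒ iininzzinz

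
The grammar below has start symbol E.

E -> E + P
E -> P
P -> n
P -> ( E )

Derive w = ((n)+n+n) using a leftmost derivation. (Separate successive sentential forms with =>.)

E => P => (E) => (E+P) => (E+P+P) => (P+P+P) => ((E)+P+P) => ((P)+P+P) => ((n)+P+P) => ((n)+n+P) => ((n)+n+n)

E => P   [E -> P]
P => (E)   [P -> ( E )]
(E) => (E+P)   [E -> E + P]
(E+P) => (E+P+P)   [E -> E + P]
(E+P+P) => (P+P+P)   [E -> P]
(P+P+P) => ((E)+P+P)   [P -> ( E )]
((E)+P+P) => ((P)+P+P)   [E -> P]
((P)+P+P) => ((n)+P+P)   [P -> n]
((n)+P+P) => ((n)+n+P)   [P -> n]
((n)+n+P) => ((n)+n+n)   [P -> n]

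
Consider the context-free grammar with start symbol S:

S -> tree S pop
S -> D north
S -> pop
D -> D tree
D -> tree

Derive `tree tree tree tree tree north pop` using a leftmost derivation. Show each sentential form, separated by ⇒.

S ⇒ tree S pop   [S -> tree S pop]
tree S pop ⇒ tree D north pop   [S -> D north]
tree D north pop ⇒ tree D tree north pop   [D -> D tree]
tree D tree north pop ⇒ tree D tree tree north pop   [D -> D tree]
tree D tree tree north pop ⇒ tree D tree tree tree north pop   [D -> D tree]
tree D tree tree tree north pop ⇒ tree tree tree tree tree north pop   [D -> tree]

S ⇒ tree S pop ⇒ tree D north pop ⇒ tree D tree north pop ⇒ tree D tree tree north pop ⇒ tree D tree tree tree north pop ⇒ tree tree tree tree tree north pop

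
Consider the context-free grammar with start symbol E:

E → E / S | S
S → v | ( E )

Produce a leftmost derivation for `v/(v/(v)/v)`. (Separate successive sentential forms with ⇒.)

E ⇒ E/S   [E → E / S]
E/S ⇒ S/S   [E → S]
S/S ⇒ v/S   [S → v]
v/S ⇒ v/(E)   [S → ( E )]
v/(E) ⇒ v/(E/S)   [E → E / S]
v/(E/S) ⇒ v/(E/S/S)   [E → E / S]
v/(E/S/S) ⇒ v/(S/S/S)   [E → S]
v/(S/S/S) ⇒ v/(v/S/S)   [S → v]
v/(v/S/S) ⇒ v/(v/(E)/S)   [S → ( E )]
v/(v/(E)/S) ⇒ v/(v/(S)/S)   [E → S]
v/(v/(S)/S) ⇒ v/(v/(v)/S)   [S → v]
v/(v/(v)/S) ⇒ v/(v/(v)/v)   [S → v]

E ⇒ E/S ⇒ S/S ⇒ v/S ⇒ v/(E) ⇒ v/(E/S) ⇒ v/(E/S/S) ⇒ v/(S/S/S) ⇒ v/(v/S/S) ⇒ v/(v/(E)/S) ⇒ v/(v/(S)/S) ⇒ v/(v/(v)/S) ⇒ v/(v/(v)/v)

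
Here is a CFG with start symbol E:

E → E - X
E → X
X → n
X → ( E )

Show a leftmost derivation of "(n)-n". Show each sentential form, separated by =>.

E => E-X   [E → E - X]
E-X => X-X   [E → X]
X-X => (E)-X   [X → ( E )]
(E)-X => (X)-X   [E → X]
(X)-X => (n)-X   [X → n]
(n)-X => (n)-n   [X → n]

E=>E-X=>X-X=>(E)-X=>(X)-X=>(n)-X=>(n)-n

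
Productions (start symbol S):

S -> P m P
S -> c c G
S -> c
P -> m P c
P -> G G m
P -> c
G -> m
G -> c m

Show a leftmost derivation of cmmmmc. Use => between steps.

S => PmP => GGmmP => cmGmmP => cmmmmP => cmmmmc

S => PmP   [S -> P m P]
PmP => GGmmP   [P -> G G m]
GGmmP => cmGmmP   [G -> c m]
cmGmmP => cmmmmP   [G -> m]
cmmmmP => cmmmmc   [P -> c]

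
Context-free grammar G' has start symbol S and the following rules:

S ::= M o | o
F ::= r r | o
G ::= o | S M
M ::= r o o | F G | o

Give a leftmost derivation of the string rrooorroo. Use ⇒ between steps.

S ⇒ Mo   [S ::= M o]
Mo ⇒ FGo   [M ::= F G]
FGo ⇒ rrGo   [F ::= r r]
rrGo ⇒ rrSMo   [G ::= S M]
rrSMo ⇒ rrMoMo   [S ::= M o]
rrMoMo ⇒ rrFGoMo   [M ::= F G]
rrFGoMo ⇒ rroGoMo   [F ::= o]
rroGoMo ⇒ rroooMo   [G ::= o]
rroooMo ⇒ rroooFGo   [M ::= F G]
rroooFGo ⇒ rrooorrGo   [F ::= r r]
rrooorrGo ⇒ rrooorroo   [G ::= o]

S ⇒ Mo ⇒ FGo ⇒ rrGo ⇒ rrSMo ⇒ rrMoMo ⇒ rrFGoMo ⇒ rroGoMo ⇒ rroooMo ⇒ rroooFGo ⇒ rrooorrGo ⇒ rrooorroo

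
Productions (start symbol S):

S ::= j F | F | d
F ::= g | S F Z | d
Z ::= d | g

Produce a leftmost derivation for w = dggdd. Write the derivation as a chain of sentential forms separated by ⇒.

S ⇒ F ⇒ SFZ ⇒ FFZ ⇒ SFZFZ ⇒ dFZFZ ⇒ dgZFZ ⇒ dggFZ ⇒ dggdZ ⇒ dggdd

S ⇒ F   [S ::= F]
F ⇒ SFZ   [F ::= S F Z]
SFZ ⇒ FFZ   [S ::= F]
FFZ ⇒ SFZFZ   [F ::= S F Z]
SFZFZ ⇒ dFZFZ   [S ::= d]
dFZFZ ⇒ dgZFZ   [F ::= g]
dgZFZ ⇒ dggFZ   [Z ::= g]
dggFZ ⇒ dggdZ   [F ::= d]
dggdZ ⇒ dggdd   [Z ::= d]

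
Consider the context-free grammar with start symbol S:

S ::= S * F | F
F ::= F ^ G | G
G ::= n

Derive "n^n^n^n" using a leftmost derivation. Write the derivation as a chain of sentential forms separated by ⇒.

S⇒F⇒F^G⇒F^G^G⇒F^G^G^G⇒G^G^G^G⇒n^G^G^G⇒n^n^G^G⇒n^n^n^G⇒n^n^n^n

S ⇒ F   [S ::= F]
F ⇒ F^G   [F ::= F ^ G]
F^G ⇒ F^G^G   [F ::= F ^ G]
F^G^G ⇒ F^G^G^G   [F ::= F ^ G]
F^G^G^G ⇒ G^G^G^G   [F ::= G]
G^G^G^G ⇒ n^G^G^G   [G ::= n]
n^G^G^G ⇒ n^n^G^G   [G ::= n]
n^n^G^G ⇒ n^n^n^G   [G ::= n]
n^n^n^G ⇒ n^n^n^n   [G ::= n]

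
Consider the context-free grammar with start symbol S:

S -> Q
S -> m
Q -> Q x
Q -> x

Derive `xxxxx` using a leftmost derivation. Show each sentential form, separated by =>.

S => Q   [S -> Q]
Q => Qx   [Q -> Q x]
Qx => Qxx   [Q -> Q x]
Qxx => Qxxx   [Q -> Q x]
Qxxx => Qxxxx   [Q -> Q x]
Qxxxx => xxxxx   [Q -> x]

S => Q => Qx => Qxx => Qxxx => Qxxxx => xxxxx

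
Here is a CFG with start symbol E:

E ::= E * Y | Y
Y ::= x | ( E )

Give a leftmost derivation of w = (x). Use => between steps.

E => Y => (E) => (Y) => (x)

E => Y   [E ::= Y]
Y => (E)   [Y ::= ( E )]
(E) => (Y)   [E ::= Y]
(Y) => (x)   [Y ::= x]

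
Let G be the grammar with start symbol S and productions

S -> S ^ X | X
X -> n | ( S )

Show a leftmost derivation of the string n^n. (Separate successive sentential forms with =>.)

S => S^X   [S -> S ^ X]
S^X => X^X   [S -> X]
X^X => n^X   [X -> n]
n^X => n^n   [X -> n]

S=>S^X=>X^X=>n^X=>n^n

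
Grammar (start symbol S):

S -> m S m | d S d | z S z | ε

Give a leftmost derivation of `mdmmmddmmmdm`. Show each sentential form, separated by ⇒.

S⇒mSm⇒mdSdm⇒mdmSmdm⇒mdmmSmmdm⇒mdmmmSmmmdm⇒mdmmmdSdmmmdm⇒mdmmmddmmmdm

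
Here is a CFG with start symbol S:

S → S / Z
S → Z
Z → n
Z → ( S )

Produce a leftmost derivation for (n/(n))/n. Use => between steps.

S => S/Z => Z/Z => (S)/Z => (S/Z)/Z => (Z/Z)/Z => (n/Z)/Z => (n/(S))/Z => (n/(Z))/Z => (n/(n))/Z => (n/(n))/n

S => S/Z   [S → S / Z]
S/Z => Z/Z   [S → Z]
Z/Z => (S)/Z   [Z → ( S )]
(S)/Z => (S/Z)/Z   [S → S / Z]
(S/Z)/Z => (Z/Z)/Z   [S → Z]
(Z/Z)/Z => (n/Z)/Z   [Z → n]
(n/Z)/Z => (n/(S))/Z   [Z → ( S )]
(n/(S))/Z => (n/(Z))/Z   [S → Z]
(n/(Z))/Z => (n/(n))/Z   [Z → n]
(n/(n))/Z => (n/(n))/n   [Z → n]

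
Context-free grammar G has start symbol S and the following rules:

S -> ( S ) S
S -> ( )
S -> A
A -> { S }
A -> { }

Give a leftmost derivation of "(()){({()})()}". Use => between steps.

S=>(S)S=>(())S=>(())A=>(()){S}=>(()){(S)S}=>(()){(A)S}=>(()){({S})S}=>(()){({()})S}=>(()){({()})()}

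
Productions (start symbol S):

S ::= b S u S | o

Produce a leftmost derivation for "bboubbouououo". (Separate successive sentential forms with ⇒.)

S⇒bSuS⇒bbSuSuS⇒bbouSuS⇒bboubSuSuS⇒bboubbSuSuSuS⇒bboubbouSuSuS⇒bboubbououSuS⇒bboubbouououS⇒bboubbouououo

S ⇒ bSuS   [S ::= b S u S]
bSuS ⇒ bbSuSuS   [S ::= b S u S]
bbSuSuS ⇒ bbouSuS   [S ::= o]
bbouSuS ⇒ bboubSuSuS   [S ::= b S u S]
bboubSuSuS ⇒ bboubbSuSuSuS   [S ::= b S u S]
bboubbSuSuSuS ⇒ bboubbouSuSuS   [S ::= o]
bboubbouSuSuS ⇒ bboubbououSuS   [S ::= o]
bboubbououSuS ⇒ bboubbouououS   [S ::= o]
bboubbouououS ⇒ bboubbouououo   [S ::= o]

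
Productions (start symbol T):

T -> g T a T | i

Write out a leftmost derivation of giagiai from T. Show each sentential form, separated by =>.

T => gTaT   [T -> g T a T]
gTaT => giaT   [T -> i]
giaT => giagTaT   [T -> g T a T]
giagTaT => giagiaT   [T -> i]
giagiaT => giagiai   [T -> i]

T => gTaT => giaT => giagTaT => giagiaT => giagiai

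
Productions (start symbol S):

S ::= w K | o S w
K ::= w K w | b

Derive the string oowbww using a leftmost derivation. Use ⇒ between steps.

S⇒oSw⇒ooSww⇒oowKww⇒oowbww

S ⇒ oSw   [S ::= o S w]
oSw ⇒ ooSww   [S ::= o S w]
ooSww ⇒ oowKww   [S ::= w K]
oowKww ⇒ oowbww   [K ::= b]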